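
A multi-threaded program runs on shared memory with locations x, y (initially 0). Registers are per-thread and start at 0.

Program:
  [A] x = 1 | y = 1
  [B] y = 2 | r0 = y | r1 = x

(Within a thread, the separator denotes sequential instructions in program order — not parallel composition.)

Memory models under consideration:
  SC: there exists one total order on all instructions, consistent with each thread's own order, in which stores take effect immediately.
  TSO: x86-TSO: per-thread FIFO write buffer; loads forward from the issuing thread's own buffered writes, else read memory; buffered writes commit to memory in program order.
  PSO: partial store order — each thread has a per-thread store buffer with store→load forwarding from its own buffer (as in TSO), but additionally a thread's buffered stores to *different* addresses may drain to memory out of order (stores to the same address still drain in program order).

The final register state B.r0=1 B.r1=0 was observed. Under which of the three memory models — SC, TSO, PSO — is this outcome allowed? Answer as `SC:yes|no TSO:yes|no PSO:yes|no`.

SC:no TSO:no PSO:yes

outcome vector order: (B.r0,B.r1)
SC (3): <1 1> <2 0> <2 1>
TSO (3): <1 1> <2 0> <2 1>
PSO (4): <1 0> <1 1> <2 0> <2 1>
target <1 0> ∈ {PSO}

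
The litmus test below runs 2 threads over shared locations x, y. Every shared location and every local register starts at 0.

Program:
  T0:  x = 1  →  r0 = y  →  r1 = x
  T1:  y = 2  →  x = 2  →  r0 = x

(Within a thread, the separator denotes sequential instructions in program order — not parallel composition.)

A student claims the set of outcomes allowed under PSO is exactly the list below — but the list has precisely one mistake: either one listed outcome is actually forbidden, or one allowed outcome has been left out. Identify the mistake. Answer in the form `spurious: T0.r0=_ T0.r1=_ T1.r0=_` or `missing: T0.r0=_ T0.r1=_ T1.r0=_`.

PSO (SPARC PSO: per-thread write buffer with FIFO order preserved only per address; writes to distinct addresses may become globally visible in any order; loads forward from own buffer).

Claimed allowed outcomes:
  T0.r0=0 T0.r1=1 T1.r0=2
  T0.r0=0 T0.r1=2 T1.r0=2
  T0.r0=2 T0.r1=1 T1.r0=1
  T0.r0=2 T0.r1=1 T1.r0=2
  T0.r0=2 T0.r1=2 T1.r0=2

missing: T0.r0=0 T0.r1=1 T1.r0=1

outcome vector order: (T0.r0,T0.r1,T1.r0)
[PSO] allowed = {<0 1 1> <0 1 2> <0 2 2> <2 1 1> <2 1 2> <2 2 2>}
PSO∖claimed = {<0 1 1>}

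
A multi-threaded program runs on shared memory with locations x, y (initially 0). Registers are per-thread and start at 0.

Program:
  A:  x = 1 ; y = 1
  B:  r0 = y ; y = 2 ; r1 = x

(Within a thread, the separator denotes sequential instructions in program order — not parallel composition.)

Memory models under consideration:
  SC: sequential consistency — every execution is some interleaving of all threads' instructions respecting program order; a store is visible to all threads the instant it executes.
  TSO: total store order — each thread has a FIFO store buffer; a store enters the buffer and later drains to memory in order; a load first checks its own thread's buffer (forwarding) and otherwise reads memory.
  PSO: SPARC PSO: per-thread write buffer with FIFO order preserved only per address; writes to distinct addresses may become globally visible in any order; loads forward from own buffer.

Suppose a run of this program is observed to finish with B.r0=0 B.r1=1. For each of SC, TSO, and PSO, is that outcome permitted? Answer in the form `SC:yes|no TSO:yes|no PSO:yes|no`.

SC:yes TSO:yes PSO:yes

outcome vector order: (B.r0,B.r1)
[SC] allowed = {<0 0> <0 1> <1 1>}
[TSO] allowed = {<0 0> <0 1> <1 1>}
[PSO] allowed = {<0 0> <0 1> <1 0> <1 1>}
target <0 1> ∈ {SC,TSO,PSO}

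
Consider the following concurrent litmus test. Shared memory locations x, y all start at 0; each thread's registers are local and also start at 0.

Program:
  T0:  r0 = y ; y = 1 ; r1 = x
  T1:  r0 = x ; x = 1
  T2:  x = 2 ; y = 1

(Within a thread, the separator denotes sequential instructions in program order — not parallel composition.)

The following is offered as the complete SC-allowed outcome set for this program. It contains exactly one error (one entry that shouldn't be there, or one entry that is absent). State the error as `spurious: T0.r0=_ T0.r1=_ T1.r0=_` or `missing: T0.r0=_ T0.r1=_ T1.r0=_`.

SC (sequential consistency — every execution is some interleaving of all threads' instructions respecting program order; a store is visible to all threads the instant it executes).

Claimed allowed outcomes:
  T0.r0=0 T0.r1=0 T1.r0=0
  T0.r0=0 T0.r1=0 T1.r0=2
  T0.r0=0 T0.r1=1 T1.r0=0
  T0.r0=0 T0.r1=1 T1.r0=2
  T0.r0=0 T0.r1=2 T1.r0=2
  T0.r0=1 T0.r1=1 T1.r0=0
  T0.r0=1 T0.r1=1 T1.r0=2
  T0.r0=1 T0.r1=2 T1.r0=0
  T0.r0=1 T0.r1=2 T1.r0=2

outcome vector order: (T0.r0,T0.r1,T1.r0)
under SC → 0/0/0; 0/0/2; 0/1/0; 0/1/2; 0/2/0; 0/2/2; 1/1/0; 1/1/2; 1/2/0; 1/2/2
SC∖claimed = {0/2/0}

missing: T0.r0=0 T0.r1=2 T1.r0=0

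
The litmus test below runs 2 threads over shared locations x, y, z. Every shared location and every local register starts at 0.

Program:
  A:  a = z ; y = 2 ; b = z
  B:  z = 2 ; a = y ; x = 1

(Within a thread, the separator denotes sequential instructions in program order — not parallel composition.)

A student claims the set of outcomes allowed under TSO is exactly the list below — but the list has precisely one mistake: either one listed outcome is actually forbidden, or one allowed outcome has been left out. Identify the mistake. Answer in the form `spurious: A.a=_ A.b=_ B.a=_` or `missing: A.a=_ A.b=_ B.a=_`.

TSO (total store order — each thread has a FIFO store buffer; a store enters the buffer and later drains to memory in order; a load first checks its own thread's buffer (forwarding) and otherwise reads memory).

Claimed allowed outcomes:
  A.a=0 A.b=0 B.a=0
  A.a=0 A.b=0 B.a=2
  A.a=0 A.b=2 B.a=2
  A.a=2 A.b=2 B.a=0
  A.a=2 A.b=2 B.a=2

missing: A.a=0 A.b=2 B.a=0

outcome vector order: (A.a,A.b,B.a)
TSO: 6 outcomes — {<0 0 0> <0 0 2> <0 2 0> <0 2 2> <2 2 0> <2 2 2>}
TSO∖claimed = {<0 2 0>}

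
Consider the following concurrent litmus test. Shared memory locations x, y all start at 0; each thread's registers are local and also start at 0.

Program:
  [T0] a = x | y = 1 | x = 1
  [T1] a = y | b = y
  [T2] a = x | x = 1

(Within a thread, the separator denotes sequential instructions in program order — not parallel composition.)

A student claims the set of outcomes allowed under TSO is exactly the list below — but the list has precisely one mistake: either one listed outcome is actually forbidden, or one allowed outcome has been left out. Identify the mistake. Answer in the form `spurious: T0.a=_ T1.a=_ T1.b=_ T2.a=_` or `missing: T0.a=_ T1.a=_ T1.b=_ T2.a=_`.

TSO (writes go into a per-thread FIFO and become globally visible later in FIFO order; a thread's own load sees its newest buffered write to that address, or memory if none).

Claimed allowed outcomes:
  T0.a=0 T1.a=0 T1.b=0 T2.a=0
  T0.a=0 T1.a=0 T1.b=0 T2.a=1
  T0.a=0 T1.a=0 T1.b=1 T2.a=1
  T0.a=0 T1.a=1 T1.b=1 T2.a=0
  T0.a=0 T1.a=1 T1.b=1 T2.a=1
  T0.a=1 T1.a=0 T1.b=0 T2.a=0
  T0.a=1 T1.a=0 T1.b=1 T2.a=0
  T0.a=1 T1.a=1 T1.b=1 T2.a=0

missing: T0.a=0 T1.a=0 T1.b=1 T2.a=0

outcome vector order: (T0.a,T1.a,T1.b,T2.a)
TSO (9): (0,0,0,0) (0,0,0,1) (0,0,1,0) (0,0,1,1) (0,1,1,0) (0,1,1,1) (1,0,0,0) (1,0,1,0) (1,1,1,0)
TSO∖claimed = {(0,0,1,0)}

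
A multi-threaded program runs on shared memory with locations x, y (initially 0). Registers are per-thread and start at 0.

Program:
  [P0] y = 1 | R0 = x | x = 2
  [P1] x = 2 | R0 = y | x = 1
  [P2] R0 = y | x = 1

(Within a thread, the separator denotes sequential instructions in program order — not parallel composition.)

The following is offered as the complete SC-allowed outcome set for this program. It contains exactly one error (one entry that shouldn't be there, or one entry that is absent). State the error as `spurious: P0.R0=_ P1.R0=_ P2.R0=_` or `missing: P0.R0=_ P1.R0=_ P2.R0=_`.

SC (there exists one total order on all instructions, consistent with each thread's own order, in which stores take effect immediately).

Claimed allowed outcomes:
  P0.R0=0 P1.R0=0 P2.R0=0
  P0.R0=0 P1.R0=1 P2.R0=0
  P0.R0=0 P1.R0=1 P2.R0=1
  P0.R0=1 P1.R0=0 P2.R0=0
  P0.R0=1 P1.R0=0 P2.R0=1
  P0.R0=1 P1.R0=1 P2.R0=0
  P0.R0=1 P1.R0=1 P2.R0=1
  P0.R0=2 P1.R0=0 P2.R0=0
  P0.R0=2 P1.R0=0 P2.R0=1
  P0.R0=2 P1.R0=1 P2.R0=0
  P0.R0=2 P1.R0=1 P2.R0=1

spurious: P0.R0=0 P1.R0=0 P2.R0=0

outcome vector order: (P0.R0,P1.R0,P2.R0)
under SC → <0 1 0> <0 1 1> <1 0 0> <1 0 1> <1 1 0> <1 1 1> <2 0 0> <2 0 1> <2 1 0> <2 1 1>
claimed∖SC = {<0 0 0>}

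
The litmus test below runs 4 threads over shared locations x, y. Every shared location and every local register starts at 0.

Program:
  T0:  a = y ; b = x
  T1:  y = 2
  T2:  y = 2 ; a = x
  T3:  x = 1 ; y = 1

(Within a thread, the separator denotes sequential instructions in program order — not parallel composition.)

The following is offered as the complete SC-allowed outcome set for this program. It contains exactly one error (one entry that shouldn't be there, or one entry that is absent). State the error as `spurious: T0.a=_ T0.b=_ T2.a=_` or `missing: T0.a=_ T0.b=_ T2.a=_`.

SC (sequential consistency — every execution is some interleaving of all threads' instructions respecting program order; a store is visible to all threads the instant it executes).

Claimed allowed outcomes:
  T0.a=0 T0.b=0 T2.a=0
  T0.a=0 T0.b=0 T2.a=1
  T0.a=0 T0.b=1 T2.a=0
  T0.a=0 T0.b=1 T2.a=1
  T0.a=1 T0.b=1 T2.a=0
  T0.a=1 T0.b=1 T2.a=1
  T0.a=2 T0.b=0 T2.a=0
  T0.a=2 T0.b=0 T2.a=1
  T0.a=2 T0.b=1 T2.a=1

outcome vector order: (T0.a,T0.b,T2.a)
SC: 10 outcomes — {(0,0,0) (0,0,1) (0,1,0) (0,1,1) (1,1,0) (1,1,1) (2,0,0) (2,0,1) (2,1,0) (2,1,1)}
SC∖claimed = {(2,1,0)}

missing: T0.a=2 T0.b=1 T2.a=0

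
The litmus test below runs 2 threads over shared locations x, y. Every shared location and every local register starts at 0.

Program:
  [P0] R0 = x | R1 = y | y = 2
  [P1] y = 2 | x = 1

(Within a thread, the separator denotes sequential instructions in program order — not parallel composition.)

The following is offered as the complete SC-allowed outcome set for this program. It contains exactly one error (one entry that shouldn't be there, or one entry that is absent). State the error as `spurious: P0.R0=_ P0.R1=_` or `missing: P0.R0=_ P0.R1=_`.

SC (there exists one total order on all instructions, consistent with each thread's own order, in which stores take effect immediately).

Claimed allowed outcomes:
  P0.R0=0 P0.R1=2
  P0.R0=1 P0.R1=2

outcome vector order: (P0.R0,P0.R1)
under SC → 00 02 12
SC∖claimed = {00}

missing: P0.R0=0 P0.R1=0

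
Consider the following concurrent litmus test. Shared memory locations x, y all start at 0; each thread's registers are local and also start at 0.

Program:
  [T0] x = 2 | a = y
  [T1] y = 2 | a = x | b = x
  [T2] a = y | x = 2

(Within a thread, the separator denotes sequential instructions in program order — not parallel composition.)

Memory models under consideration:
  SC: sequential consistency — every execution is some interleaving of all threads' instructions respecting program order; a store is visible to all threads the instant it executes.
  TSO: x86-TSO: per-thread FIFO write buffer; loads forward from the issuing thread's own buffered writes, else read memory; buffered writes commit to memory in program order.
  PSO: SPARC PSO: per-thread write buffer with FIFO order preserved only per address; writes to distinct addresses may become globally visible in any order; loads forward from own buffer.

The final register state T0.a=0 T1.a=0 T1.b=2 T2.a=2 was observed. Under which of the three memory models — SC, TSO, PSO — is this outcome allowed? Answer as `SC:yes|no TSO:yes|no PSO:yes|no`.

outcome vector order: (T0.a,T1.a,T1.b,T2.a)
SC (8): (0,2,2,0); (0,2,2,2); (2,0,0,0); (2,0,0,2); (2,0,2,0); (2,0,2,2); (2,2,2,0); (2,2,2,2)
TSO (12): (0,0,0,0); (0,0,0,2); (0,0,2,0); (0,0,2,2); (0,2,2,0); (0,2,2,2); (2,0,0,0); (2,0,0,2); (2,0,2,0); (2,0,2,2); (2,2,2,0); (2,2,2,2)
PSO (12): (0,0,0,0); (0,0,0,2); (0,0,2,0); (0,0,2,2); (0,2,2,0); (0,2,2,2); (2,0,0,0); (2,0,0,2); (2,0,2,0); (2,0,2,2); (2,2,2,0); (2,2,2,2)
target (0,0,2,2) ∈ {TSO,PSO}

SC:no TSO:yes PSO:yes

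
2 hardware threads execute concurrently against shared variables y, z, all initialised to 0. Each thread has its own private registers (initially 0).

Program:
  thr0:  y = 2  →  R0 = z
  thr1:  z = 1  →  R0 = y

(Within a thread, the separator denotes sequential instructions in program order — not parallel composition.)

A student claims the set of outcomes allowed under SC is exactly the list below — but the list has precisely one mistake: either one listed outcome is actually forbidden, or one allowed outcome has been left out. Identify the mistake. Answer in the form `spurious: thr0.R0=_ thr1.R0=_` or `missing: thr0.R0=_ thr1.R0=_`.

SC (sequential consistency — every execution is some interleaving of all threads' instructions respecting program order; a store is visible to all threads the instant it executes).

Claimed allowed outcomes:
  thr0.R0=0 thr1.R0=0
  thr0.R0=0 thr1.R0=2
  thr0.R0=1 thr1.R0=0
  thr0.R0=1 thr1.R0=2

outcome vector order: (thr0.R0,thr1.R0)
[SC] allowed = {0/2 1/0 1/2}
claimed∖SC = {0/0}

spurious: thr0.R0=0 thr1.R0=0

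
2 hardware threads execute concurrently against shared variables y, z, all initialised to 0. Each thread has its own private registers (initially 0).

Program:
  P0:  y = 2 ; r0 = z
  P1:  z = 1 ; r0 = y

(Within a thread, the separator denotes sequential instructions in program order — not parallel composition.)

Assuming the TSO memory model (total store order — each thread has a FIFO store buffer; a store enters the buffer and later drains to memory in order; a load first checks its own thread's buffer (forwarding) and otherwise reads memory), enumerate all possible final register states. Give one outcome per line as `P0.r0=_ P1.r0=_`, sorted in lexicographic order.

outcome vector order: (P0.r0,P1.r0)
|TSO outcomes| = 4

P0.r0=0 P1.r0=0
P0.r0=0 P1.r0=2
P0.r0=1 P1.r0=0
P0.r0=1 P1.r0=2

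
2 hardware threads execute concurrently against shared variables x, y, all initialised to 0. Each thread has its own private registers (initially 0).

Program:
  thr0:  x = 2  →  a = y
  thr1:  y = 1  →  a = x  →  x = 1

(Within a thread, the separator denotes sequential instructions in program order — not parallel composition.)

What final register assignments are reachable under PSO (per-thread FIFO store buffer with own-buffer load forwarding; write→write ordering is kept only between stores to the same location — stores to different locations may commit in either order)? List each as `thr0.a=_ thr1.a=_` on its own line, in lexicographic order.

thr0.a=0 thr1.a=0
thr0.a=0 thr1.a=2
thr0.a=1 thr1.a=0
thr0.a=1 thr1.a=2

outcome vector order: (thr0.a,thr1.a)
|PSO outcomes| = 4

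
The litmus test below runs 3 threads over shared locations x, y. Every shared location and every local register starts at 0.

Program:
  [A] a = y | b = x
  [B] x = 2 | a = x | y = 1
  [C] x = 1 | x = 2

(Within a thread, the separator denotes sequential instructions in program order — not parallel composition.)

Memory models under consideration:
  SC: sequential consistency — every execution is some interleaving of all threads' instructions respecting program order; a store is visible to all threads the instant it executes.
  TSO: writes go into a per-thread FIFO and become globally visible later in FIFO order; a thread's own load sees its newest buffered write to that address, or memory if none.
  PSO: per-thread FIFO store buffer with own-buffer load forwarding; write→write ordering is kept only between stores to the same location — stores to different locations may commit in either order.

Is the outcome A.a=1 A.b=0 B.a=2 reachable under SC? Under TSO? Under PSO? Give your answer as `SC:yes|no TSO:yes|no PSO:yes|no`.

outcome vector order: (A.a,A.b,B.a)
SC (10): 0/0/1, 0/0/2, 0/1/1, 0/1/2, 0/2/1, 0/2/2, 1/1/1, 1/1/2, 1/2/1, 1/2/2
TSO (10): 0/0/1, 0/0/2, 0/1/1, 0/1/2, 0/2/1, 0/2/2, 1/1/1, 1/1/2, 1/2/1, 1/2/2
PSO (11): 0/0/1, 0/0/2, 0/1/1, 0/1/2, 0/2/1, 0/2/2, 1/0/2, 1/1/1, 1/1/2, 1/2/1, 1/2/2
target 1/0/2 ∈ {PSO}

SC:no TSO:no PSO:yes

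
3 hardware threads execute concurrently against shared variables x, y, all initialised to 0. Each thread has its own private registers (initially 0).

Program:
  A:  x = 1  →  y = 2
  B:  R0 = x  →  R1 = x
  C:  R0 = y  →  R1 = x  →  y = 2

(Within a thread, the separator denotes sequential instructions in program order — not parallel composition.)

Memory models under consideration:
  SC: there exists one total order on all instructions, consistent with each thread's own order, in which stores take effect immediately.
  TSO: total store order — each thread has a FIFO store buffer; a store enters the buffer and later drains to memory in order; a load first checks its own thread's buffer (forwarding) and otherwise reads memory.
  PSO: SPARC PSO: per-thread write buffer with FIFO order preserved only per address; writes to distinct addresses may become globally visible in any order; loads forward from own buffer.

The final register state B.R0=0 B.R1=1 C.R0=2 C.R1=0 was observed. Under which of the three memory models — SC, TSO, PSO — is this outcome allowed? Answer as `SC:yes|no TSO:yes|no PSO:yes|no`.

outcome vector order: (B.R0,B.R1,C.R0,C.R1)
under SC → 0/0/0/0, 0/0/0/1, 0/0/2/1, 0/1/0/0, 0/1/0/1, 0/1/2/1, 1/1/0/0, 1/1/0/1, 1/1/2/1
under TSO → 0/0/0/0, 0/0/0/1, 0/0/2/1, 0/1/0/0, 0/1/0/1, 0/1/2/1, 1/1/0/0, 1/1/0/1, 1/1/2/1
under PSO → 0/0/0/0, 0/0/0/1, 0/0/2/0, 0/0/2/1, 0/1/0/0, 0/1/0/1, 0/1/2/0, 0/1/2/1, 1/1/0/0, 1/1/0/1, 1/1/2/0, 1/1/2/1
target 0/1/2/0 ∈ {PSO}

SC:no TSO:no PSO:yes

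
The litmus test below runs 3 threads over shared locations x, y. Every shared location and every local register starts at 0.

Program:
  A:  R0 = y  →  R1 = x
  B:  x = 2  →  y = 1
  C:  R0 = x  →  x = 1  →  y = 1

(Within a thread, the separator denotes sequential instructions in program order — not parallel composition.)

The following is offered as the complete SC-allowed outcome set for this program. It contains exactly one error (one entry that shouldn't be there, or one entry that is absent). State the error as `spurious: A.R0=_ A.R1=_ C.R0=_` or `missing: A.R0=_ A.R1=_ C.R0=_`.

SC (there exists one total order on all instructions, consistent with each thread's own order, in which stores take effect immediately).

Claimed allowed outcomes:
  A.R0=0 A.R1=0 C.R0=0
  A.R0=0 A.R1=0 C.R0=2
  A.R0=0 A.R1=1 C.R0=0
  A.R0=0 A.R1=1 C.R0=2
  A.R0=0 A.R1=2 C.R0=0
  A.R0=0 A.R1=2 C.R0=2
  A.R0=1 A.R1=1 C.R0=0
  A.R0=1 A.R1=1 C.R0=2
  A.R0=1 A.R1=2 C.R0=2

outcome vector order: (A.R0,A.R1,C.R0)
under SC → <0 0 0>, <0 0 2>, <0 1 0>, <0 1 2>, <0 2 0>, <0 2 2>, <1 1 0>, <1 1 2>, <1 2 0>, <1 2 2>
SC∖claimed = {<1 2 0>}

missing: A.R0=1 A.R1=2 C.R0=0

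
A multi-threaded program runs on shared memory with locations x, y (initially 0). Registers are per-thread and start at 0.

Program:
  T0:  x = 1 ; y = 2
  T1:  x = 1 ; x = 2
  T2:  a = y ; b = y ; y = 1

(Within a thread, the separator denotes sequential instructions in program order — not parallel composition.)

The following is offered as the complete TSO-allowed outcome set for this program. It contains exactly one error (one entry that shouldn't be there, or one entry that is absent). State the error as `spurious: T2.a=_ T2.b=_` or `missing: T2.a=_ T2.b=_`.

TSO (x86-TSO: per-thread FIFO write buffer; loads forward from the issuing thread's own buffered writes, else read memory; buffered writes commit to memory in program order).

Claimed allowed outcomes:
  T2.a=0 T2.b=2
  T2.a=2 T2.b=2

missing: T2.a=0 T2.b=0

outcome vector order: (T2.a,T2.b)
[TSO] allowed = {(0,0); (0,2); (2,2)}
TSO∖claimed = {(0,0)}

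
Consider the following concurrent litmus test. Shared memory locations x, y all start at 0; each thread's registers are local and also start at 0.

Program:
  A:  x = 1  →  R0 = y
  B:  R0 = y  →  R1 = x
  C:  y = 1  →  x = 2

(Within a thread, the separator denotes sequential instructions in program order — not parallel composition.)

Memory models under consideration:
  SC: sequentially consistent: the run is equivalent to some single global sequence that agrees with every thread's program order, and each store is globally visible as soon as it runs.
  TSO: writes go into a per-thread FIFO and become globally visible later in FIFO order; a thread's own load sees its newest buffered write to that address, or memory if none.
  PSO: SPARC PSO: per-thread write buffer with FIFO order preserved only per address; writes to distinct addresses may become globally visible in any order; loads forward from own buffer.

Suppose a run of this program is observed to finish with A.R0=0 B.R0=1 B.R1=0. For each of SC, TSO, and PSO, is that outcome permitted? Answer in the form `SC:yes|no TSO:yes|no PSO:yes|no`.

outcome vector order: (A.R0,B.R0,B.R1)
SC (11): 0/0/0, 0/0/1, 0/0/2, 0/1/1, 0/1/2, 1/0/0, 1/0/1, 1/0/2, 1/1/0, 1/1/1, 1/1/2
TSO (12): 0/0/0, 0/0/1, 0/0/2, 0/1/0, 0/1/1, 0/1/2, 1/0/0, 1/0/1, 1/0/2, 1/1/0, 1/1/1, 1/1/2
PSO (12): 0/0/0, 0/0/1, 0/0/2, 0/1/0, 0/1/1, 0/1/2, 1/0/0, 1/0/1, 1/0/2, 1/1/0, 1/1/1, 1/1/2
target 0/1/0 ∈ {TSO,PSO}

SC:no TSO:yes PSO:yes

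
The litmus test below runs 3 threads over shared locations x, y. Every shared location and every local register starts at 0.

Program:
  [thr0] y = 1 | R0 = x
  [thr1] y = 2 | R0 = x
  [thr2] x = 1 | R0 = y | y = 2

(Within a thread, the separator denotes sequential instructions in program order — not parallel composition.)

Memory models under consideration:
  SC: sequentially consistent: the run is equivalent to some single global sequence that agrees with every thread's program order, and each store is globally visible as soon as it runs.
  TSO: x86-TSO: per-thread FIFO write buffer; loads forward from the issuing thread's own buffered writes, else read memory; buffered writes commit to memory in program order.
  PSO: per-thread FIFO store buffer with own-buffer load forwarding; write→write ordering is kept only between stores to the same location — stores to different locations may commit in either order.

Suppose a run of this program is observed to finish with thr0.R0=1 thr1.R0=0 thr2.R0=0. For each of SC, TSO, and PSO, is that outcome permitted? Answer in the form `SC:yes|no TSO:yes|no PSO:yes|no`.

outcome vector order: (thr0.R0,thr1.R0,thr2.R0)
under SC → <0 0 1>; <0 0 2>; <0 1 1>; <0 1 2>; <1 0 1>; <1 0 2>; <1 1 0>; <1 1 1>; <1 1 2>
under TSO → <0 0 0>; <0 0 1>; <0 0 2>; <0 1 0>; <0 1 1>; <0 1 2>; <1 0 0>; <1 0 1>; <1 0 2>; <1 1 0>; <1 1 1>; <1 1 2>
under PSO → <0 0 0>; <0 0 1>; <0 0 2>; <0 1 0>; <0 1 1>; <0 1 2>; <1 0 0>; <1 0 1>; <1 0 2>; <1 1 0>; <1 1 1>; <1 1 2>
target <1 0 0> ∈ {TSO,PSO}

SC:no TSO:yes PSO:yes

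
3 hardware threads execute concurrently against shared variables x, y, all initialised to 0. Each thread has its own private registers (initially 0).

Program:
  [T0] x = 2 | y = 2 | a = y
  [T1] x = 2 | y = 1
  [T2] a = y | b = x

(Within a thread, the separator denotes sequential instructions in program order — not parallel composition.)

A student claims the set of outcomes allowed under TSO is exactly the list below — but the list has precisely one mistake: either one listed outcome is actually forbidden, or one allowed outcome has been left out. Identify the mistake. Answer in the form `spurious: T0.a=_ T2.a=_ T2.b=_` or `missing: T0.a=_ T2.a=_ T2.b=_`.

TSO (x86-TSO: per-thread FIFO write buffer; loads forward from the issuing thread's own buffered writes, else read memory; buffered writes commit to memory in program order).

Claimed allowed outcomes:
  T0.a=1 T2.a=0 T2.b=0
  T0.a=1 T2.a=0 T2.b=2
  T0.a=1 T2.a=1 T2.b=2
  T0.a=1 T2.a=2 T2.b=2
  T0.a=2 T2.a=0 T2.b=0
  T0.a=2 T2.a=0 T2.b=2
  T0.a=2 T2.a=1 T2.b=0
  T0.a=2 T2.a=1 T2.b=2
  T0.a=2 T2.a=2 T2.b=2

outcome vector order: (T0.a,T2.a,T2.b)
under TSO → 1/0/0, 1/0/2, 1/1/2, 1/2/2, 2/0/0, 2/0/2, 2/1/2, 2/2/2
claimed∖TSO = {2/1/0}

spurious: T0.a=2 T2.a=1 T2.b=0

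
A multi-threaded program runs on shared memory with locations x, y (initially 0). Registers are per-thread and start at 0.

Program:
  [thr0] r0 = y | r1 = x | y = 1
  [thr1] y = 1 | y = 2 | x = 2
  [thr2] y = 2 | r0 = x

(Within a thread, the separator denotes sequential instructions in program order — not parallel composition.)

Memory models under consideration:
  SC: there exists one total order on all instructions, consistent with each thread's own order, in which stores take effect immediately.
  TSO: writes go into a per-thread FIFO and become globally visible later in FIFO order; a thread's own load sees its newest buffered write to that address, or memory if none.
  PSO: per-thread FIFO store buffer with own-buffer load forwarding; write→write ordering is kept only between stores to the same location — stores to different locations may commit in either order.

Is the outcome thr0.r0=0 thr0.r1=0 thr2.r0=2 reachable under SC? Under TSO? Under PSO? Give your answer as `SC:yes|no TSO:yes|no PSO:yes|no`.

SC:yes TSO:yes PSO:yes

outcome vector order: (thr0.r0,thr0.r1,thr2.r0)
SC: 12 outcomes — {(0,0,0), (0,0,2), (0,2,0), (0,2,2), (1,0,0), (1,0,2), (1,2,0), (1,2,2), (2,0,0), (2,0,2), (2,2,0), (2,2,2)}
TSO: 12 outcomes — {(0,0,0), (0,0,2), (0,2,0), (0,2,2), (1,0,0), (1,0,2), (1,2,0), (1,2,2), (2,0,0), (2,0,2), (2,2,0), (2,2,2)}
PSO: 12 outcomes — {(0,0,0), (0,0,2), (0,2,0), (0,2,2), (1,0,0), (1,0,2), (1,2,0), (1,2,2), (2,0,0), (2,0,2), (2,2,0), (2,2,2)}
target (0,0,2) ∈ {SC,TSO,PSO}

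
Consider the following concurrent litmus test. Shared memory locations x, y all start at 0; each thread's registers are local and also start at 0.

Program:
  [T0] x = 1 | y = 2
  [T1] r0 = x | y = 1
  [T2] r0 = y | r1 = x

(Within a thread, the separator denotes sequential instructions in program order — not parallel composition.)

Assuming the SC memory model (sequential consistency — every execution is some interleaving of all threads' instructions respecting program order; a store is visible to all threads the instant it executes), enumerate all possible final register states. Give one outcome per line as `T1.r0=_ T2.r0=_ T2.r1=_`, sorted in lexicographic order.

outcome vector order: (T1.r0,T2.r0,T2.r1)
|SC outcomes| = 9

T1.r0=0 T2.r0=0 T2.r1=0
T1.r0=0 T2.r0=0 T2.r1=1
T1.r0=0 T2.r0=1 T2.r1=0
T1.r0=0 T2.r0=1 T2.r1=1
T1.r0=0 T2.r0=2 T2.r1=1
T1.r0=1 T2.r0=0 T2.r1=0
T1.r0=1 T2.r0=0 T2.r1=1
T1.r0=1 T2.r0=1 T2.r1=1
T1.r0=1 T2.r0=2 T2.r1=1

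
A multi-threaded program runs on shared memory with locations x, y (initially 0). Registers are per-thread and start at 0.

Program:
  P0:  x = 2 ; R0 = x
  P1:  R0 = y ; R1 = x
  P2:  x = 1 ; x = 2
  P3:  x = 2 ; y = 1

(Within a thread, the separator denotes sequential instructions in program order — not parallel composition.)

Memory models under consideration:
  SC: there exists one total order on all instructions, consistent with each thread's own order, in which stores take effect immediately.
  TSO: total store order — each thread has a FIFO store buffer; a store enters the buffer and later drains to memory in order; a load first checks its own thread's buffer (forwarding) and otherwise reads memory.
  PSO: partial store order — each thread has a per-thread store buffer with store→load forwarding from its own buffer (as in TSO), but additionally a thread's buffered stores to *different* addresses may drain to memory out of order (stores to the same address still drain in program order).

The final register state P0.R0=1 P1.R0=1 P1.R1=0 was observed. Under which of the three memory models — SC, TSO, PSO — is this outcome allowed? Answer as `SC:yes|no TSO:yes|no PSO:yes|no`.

SC:no TSO:no PSO:yes

outcome vector order: (P0.R0,P1.R0,P1.R1)
SC (10): 1/0/0, 1/0/1, 1/0/2, 1/1/1, 1/1/2, 2/0/0, 2/0/1, 2/0/2, 2/1/1, 2/1/2
TSO (10): 1/0/0, 1/0/1, 1/0/2, 1/1/1, 1/1/2, 2/0/0, 2/0/1, 2/0/2, 2/1/1, 2/1/2
PSO (12): 1/0/0, 1/0/1, 1/0/2, 1/1/0, 1/1/1, 1/1/2, 2/0/0, 2/0/1, 2/0/2, 2/1/0, 2/1/1, 2/1/2
target 1/1/0 ∈ {PSO}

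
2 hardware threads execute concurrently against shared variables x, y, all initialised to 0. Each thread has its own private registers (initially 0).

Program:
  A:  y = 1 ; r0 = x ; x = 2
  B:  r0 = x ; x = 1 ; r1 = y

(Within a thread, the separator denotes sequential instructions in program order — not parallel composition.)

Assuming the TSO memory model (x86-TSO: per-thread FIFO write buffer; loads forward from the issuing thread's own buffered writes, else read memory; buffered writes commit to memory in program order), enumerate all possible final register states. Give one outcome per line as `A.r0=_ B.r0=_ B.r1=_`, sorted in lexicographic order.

outcome vector order: (A.r0,B.r0,B.r1)
|TSO outcomes| = 5

A.r0=0 B.r0=0 B.r1=0
A.r0=0 B.r0=0 B.r1=1
A.r0=0 B.r0=2 B.r1=1
A.r0=1 B.r0=0 B.r1=0
A.r0=1 B.r0=0 B.r1=1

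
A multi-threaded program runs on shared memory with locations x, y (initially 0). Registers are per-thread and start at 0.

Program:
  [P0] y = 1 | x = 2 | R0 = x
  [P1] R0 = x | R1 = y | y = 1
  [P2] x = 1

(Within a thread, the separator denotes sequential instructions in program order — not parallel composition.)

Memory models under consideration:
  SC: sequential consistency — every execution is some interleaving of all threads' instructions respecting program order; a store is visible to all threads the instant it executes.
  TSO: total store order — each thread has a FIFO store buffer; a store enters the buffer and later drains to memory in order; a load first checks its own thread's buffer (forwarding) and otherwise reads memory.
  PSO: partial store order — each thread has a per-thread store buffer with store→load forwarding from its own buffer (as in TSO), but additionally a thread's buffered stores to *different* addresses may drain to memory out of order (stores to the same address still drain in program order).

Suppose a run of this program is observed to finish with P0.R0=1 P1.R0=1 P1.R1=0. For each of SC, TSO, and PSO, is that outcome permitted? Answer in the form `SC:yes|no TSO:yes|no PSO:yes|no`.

SC:no TSO:no PSO:yes

outcome vector order: (P0.R0,P1.R0,P1.R1)
SC (9): <1 0 0>; <1 0 1>; <1 1 1>; <1 2 1>; <2 0 0>; <2 0 1>; <2 1 0>; <2 1 1>; <2 2 1>
TSO (9): <1 0 0>; <1 0 1>; <1 1 1>; <1 2 1>; <2 0 0>; <2 0 1>; <2 1 0>; <2 1 1>; <2 2 1>
PSO (12): <1 0 0>; <1 0 1>; <1 1 0>; <1 1 1>; <1 2 0>; <1 2 1>; <2 0 0>; <2 0 1>; <2 1 0>; <2 1 1>; <2 2 0>; <2 2 1>
target <1 1 0> ∈ {PSO}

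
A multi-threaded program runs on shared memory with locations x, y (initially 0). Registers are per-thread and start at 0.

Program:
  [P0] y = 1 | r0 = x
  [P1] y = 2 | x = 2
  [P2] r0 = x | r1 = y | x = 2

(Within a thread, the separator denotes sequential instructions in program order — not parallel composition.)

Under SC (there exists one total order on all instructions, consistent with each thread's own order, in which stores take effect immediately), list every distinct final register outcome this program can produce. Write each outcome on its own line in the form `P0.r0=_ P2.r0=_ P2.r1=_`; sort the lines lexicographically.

P0.r0=0 P2.r0=0 P2.r1=0
P0.r0=0 P2.r0=0 P2.r1=1
P0.r0=0 P2.r0=0 P2.r1=2
P0.r0=0 P2.r0=2 P2.r1=1
P0.r0=0 P2.r0=2 P2.r1=2
P0.r0=2 P2.r0=0 P2.r1=0
P0.r0=2 P2.r0=0 P2.r1=1
P0.r0=2 P2.r0=0 P2.r1=2
P0.r0=2 P2.r0=2 P2.r1=1
P0.r0=2 P2.r0=2 P2.r1=2

outcome vector order: (P0.r0,P2.r0,P2.r1)
|SC outcomes| = 10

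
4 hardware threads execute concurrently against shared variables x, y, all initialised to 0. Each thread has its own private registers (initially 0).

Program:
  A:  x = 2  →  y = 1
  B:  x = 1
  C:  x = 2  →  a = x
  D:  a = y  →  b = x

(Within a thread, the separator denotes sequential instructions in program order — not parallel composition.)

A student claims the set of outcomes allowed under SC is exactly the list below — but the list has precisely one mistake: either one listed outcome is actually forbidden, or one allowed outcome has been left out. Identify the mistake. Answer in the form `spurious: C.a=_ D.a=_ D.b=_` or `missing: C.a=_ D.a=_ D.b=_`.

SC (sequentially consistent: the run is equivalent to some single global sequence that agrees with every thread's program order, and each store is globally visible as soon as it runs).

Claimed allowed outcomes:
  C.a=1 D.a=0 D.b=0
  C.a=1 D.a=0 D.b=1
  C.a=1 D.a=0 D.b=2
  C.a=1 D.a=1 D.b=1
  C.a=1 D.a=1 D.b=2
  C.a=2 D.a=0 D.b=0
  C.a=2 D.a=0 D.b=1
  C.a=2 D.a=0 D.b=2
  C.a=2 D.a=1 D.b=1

missing: C.a=2 D.a=1 D.b=2

outcome vector order: (C.a,D.a,D.b)
under SC → 100 101 102 111 112 200 201 202 211 212
SC∖claimed = {212}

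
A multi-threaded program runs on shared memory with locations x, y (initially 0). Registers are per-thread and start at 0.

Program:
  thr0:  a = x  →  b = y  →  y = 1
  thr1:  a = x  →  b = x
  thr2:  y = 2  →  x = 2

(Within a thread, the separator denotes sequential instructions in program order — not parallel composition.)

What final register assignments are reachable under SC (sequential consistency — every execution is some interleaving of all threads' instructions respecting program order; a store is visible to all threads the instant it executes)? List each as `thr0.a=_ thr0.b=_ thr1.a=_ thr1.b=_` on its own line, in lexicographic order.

thr0.a=0 thr0.b=0 thr1.a=0 thr1.b=0
thr0.a=0 thr0.b=0 thr1.a=0 thr1.b=2
thr0.a=0 thr0.b=0 thr1.a=2 thr1.b=2
thr0.a=0 thr0.b=2 thr1.a=0 thr1.b=0
thr0.a=0 thr0.b=2 thr1.a=0 thr1.b=2
thr0.a=0 thr0.b=2 thr1.a=2 thr1.b=2
thr0.a=2 thr0.b=2 thr1.a=0 thr1.b=0
thr0.a=2 thr0.b=2 thr1.a=0 thr1.b=2
thr0.a=2 thr0.b=2 thr1.a=2 thr1.b=2

outcome vector order: (thr0.a,thr0.b,thr1.a,thr1.b)
|SC outcomes| = 9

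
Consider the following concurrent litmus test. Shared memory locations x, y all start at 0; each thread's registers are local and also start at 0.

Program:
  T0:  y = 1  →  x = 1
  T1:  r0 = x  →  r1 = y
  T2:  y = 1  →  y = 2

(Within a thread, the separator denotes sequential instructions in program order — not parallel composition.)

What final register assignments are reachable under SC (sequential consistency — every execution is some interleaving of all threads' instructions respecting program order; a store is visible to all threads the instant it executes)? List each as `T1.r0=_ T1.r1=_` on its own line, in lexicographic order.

outcome vector order: (T1.r0,T1.r1)
|SC outcomes| = 5

T1.r0=0 T1.r1=0
T1.r0=0 T1.r1=1
T1.r0=0 T1.r1=2
T1.r0=1 T1.r1=1
T1.r0=1 T1.r1=2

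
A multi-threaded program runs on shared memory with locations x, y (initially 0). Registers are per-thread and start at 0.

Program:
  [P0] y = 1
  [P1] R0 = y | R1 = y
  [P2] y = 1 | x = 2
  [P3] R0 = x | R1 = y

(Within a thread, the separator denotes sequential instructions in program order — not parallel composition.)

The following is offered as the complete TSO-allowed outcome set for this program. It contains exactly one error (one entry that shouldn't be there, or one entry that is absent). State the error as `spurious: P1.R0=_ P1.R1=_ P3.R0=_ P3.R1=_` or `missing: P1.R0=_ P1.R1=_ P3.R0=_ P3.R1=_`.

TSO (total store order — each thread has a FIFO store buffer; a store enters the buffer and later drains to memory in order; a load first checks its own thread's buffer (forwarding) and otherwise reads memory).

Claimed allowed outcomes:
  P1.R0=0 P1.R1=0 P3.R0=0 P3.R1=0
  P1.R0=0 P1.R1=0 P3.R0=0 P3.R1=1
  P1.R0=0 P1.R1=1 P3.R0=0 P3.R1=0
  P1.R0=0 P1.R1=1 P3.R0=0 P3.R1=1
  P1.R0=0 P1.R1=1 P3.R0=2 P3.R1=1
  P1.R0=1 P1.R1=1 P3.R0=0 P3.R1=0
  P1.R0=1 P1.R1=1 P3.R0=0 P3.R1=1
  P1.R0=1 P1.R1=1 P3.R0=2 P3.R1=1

missing: P1.R0=0 P1.R1=0 P3.R0=2 P3.R1=1

outcome vector order: (P1.R0,P1.R1,P3.R0,P3.R1)
TSO: 9 outcomes — {0000 0001 0021 0100 0101 0121 1100 1101 1121}
TSO∖claimed = {0021}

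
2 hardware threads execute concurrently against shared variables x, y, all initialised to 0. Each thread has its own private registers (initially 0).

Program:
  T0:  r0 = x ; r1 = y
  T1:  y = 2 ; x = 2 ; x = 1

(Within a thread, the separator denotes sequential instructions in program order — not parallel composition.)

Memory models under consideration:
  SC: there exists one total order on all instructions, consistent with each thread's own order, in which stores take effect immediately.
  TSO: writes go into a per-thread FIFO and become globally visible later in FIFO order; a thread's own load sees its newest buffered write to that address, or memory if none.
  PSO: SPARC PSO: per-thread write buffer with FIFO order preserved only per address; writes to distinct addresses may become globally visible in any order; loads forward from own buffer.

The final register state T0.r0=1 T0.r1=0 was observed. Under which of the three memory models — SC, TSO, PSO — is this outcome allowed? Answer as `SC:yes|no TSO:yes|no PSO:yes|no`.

outcome vector order: (T0.r0,T0.r1)
SC (4): <0 0>, <0 2>, <1 2>, <2 2>
TSO (4): <0 0>, <0 2>, <1 2>, <2 2>
PSO (6): <0 0>, <0 2>, <1 0>, <1 2>, <2 0>, <2 2>
target <1 0> ∈ {PSO}

SC:no TSO:no PSO:yes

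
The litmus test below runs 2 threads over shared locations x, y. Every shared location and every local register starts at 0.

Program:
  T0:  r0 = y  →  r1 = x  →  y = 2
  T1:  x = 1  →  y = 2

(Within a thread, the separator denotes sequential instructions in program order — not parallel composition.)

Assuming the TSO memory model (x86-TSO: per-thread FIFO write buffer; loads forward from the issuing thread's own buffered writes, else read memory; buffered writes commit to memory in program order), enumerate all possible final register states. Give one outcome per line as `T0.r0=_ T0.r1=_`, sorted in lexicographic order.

T0.r0=0 T0.r1=0
T0.r0=0 T0.r1=1
T0.r0=2 T0.r1=1

outcome vector order: (T0.r0,T0.r1)
|TSO outcomes| = 3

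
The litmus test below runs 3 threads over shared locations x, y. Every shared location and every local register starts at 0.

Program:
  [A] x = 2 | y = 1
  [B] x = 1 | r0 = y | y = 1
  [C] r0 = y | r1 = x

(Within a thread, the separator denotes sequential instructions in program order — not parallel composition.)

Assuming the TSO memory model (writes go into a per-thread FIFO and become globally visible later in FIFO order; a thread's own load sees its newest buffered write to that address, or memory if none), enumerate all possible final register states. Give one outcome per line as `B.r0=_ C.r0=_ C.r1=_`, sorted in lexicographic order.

B.r0=0 C.r0=0 C.r1=0
B.r0=0 C.r0=0 C.r1=1
B.r0=0 C.r0=0 C.r1=2
B.r0=0 C.r0=1 C.r1=1
B.r0=0 C.r0=1 C.r1=2
B.r0=1 C.r0=0 C.r1=0
B.r0=1 C.r0=0 C.r1=1
B.r0=1 C.r0=0 C.r1=2
B.r0=1 C.r0=1 C.r1=1
B.r0=1 C.r0=1 C.r1=2

outcome vector order: (B.r0,C.r0,C.r1)
|TSO outcomes| = 10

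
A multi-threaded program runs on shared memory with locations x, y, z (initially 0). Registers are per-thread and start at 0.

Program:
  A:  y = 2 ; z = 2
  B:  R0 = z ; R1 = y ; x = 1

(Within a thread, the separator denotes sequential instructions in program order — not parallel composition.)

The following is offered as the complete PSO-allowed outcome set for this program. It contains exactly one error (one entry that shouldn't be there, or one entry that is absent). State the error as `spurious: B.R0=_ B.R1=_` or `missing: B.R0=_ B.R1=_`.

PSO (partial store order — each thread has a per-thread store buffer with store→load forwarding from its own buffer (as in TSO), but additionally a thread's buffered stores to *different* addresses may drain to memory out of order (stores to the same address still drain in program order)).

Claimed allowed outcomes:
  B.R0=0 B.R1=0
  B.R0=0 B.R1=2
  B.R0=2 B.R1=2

missing: B.R0=2 B.R1=0

outcome vector order: (B.R0,B.R1)
PSO (4): 0/0 0/2 2/0 2/2
PSO∖claimed = {2/0}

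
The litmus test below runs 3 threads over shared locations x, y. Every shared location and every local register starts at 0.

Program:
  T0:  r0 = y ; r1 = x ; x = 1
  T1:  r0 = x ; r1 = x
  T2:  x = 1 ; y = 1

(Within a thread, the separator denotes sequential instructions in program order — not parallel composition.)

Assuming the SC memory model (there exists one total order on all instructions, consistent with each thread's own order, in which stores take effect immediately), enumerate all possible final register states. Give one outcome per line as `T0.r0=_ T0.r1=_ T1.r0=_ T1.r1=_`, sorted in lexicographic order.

outcome vector order: (T0.r0,T0.r1,T1.r0,T1.r1)
|SC outcomes| = 9

T0.r0=0 T0.r1=0 T1.r0=0 T1.r1=0
T0.r0=0 T0.r1=0 T1.r0=0 T1.r1=1
T0.r0=0 T0.r1=0 T1.r0=1 T1.r1=1
T0.r0=0 T0.r1=1 T1.r0=0 T1.r1=0
T0.r0=0 T0.r1=1 T1.r0=0 T1.r1=1
T0.r0=0 T0.r1=1 T1.r0=1 T1.r1=1
T0.r0=1 T0.r1=1 T1.r0=0 T1.r1=0
T0.r0=1 T0.r1=1 T1.r0=0 T1.r1=1
T0.r0=1 T0.r1=1 T1.r0=1 T1.r1=1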